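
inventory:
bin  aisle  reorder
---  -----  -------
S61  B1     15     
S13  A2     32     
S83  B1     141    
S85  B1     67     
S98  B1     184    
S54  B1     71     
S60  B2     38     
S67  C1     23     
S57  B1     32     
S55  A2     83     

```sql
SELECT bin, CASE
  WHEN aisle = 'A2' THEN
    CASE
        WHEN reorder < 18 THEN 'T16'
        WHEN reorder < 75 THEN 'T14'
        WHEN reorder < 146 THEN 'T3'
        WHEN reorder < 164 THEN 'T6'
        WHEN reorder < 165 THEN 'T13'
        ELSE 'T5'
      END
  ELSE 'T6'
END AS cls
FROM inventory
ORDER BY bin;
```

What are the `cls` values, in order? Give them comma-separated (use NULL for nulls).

bin=S13: aisle='A2' → inner[reorder < 75] → T14
bin=S54: aisle='B1' → outer ELSE → T6
bin=S55: aisle='A2' → inner[reorder < 146] → T3
bin=S57: aisle='B1' → outer ELSE → T6
bin=S60: aisle='B2' → outer ELSE → T6
bin=S61: aisle='B1' → outer ELSE → T6
bin=S67: aisle='C1' → outer ELSE → T6
bin=S83: aisle='B1' → outer ELSE → T6
bin=S85: aisle='B1' → outer ELSE → T6
bin=S98: aisle='B1' → outer ELSE → T6

T14, T6, T3, T6, T6, T6, T6, T6, T6, T6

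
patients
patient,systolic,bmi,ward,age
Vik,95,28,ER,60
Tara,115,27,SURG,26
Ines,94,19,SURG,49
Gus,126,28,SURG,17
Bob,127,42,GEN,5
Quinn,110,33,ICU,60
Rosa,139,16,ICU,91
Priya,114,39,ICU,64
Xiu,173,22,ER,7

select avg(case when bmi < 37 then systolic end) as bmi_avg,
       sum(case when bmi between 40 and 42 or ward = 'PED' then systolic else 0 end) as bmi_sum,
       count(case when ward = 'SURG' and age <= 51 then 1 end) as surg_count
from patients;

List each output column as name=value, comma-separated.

bmi_avg=121.7142857143, bmi_sum=127, surg_count=3

[bmi_avg: bmi < 37]
patient=Vik: ✓ → 95
patient=Tara: ✓ → 115
patient=Ines: ✓ → 94
patient=Gus: ✓ → 126
patient=Bob: ✗
patient=Quinn: ✓ → 110
patient=Rosa: ✓ → 139
patient=Priya: ✗
patient=Xiu: ✓ → 173
bmi_avg = (95 + 115 + 94 + 126 + 110 + 139 + 173) / 7 = 121.7142857143
—
[bmi_sum: bmi between 40 and 42 or ward = 'PED']
patient=Vik: ✗
patient=Tara: ✗
patient=Ines: ✗
patient=Gus: ✗
patient=Bob: ✓ → 127
patient=Quinn: ✗
patient=Rosa: ✗
patient=Priya: ✗
patient=Xiu: ✗
bmi_sum = 127
—
[surg_count: ward = 'SURG' and age <= 51]
patient=Vik: ✗
patient=Tara: ✓ → 1
patient=Ines: ✓ → 1
patient=Gus: ✓ → 1
patient=Bob: ✗
patient=Quinn: ✗
patient=Rosa: ✗
patient=Priya: ✗
patient=Xiu: ✗
surg_count = COUNT(1, 1, 1) = 3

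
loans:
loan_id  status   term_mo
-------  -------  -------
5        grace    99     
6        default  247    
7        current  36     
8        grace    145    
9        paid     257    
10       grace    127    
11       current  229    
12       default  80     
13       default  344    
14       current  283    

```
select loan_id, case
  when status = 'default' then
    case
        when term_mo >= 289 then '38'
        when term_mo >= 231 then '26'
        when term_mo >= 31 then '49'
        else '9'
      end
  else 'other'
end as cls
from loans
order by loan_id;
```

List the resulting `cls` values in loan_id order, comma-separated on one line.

loan_id=5: status='grace' → outer ELSE → other
loan_id=6: status='default' → inner[term_mo >= 231] → 26
loan_id=7: status='current' → outer ELSE → other
loan_id=8: status='grace' → outer ELSE → other
loan_id=9: status='paid' → outer ELSE → other
loan_id=10: status='grace' → outer ELSE → other
loan_id=11: status='current' → outer ELSE → other
loan_id=12: status='default' → inner[term_mo >= 31] → 49
loan_id=13: status='default' → inner[term_mo >= 289] → 38
loan_id=14: status='current' → outer ELSE → other

other, 26, other, other, other, other, other, 49, 38, other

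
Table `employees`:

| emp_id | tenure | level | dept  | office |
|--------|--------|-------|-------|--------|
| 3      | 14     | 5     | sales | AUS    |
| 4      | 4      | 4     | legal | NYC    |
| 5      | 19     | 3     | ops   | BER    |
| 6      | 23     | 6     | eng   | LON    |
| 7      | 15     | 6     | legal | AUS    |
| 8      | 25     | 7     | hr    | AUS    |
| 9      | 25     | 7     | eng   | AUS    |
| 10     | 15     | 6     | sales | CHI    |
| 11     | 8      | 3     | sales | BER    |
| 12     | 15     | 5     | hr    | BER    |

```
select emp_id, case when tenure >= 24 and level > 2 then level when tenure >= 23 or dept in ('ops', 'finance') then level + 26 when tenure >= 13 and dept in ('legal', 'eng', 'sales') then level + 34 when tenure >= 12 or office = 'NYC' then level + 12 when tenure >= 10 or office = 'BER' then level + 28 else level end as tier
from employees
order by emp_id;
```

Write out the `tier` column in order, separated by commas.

39, 16, 29, 32, 40, 7, 7, 40, 31, 17

emp_id=3: tenure >= 13 and dept in ('legal', 'eng', 'sales') → 39
emp_id=4: tenure >= 12 or office = 'NYC' → 16
emp_id=5: tenure >= 23 or dept in ('ops', 'finance') → 29
emp_id=6: tenure >= 23 or dept in ('ops', 'finance') → 32
emp_id=7: tenure >= 13 and dept in ('legal', 'eng', 'sales') → 40
emp_id=8: tenure >= 24 and level > 2 → 7
emp_id=9: tenure >= 24 and level > 2 → 7
emp_id=10: tenure >= 13 and dept in ('legal', 'eng', 'sales') → 40
emp_id=11: tenure >= 10 or office = 'BER' → 31
emp_id=12: tenure >= 12 or office = 'NYC' → 17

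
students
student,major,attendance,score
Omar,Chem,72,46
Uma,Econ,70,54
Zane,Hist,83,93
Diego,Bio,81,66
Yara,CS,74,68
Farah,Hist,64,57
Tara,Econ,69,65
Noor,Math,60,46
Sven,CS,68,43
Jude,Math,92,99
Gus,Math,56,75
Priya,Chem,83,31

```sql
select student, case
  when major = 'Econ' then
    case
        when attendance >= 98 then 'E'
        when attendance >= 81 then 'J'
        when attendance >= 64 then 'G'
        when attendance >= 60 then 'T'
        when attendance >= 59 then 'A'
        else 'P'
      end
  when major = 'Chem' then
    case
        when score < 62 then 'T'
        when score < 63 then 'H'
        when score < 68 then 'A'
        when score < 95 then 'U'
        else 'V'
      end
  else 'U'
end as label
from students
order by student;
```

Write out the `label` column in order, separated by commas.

U, U, U, U, U, T, T, U, G, G, U, U

student=Diego: major='Bio' → outer ELSE → U
student=Farah: major='Hist' → outer ELSE → U
student=Gus: major='Math' → outer ELSE → U
student=Jude: major='Math' → outer ELSE → U
student=Noor: major='Math' → outer ELSE → U
student=Omar: major='Chem' → inner[score < 62] → T
student=Priya: major='Chem' → inner[score < 62] → T
student=Sven: major='CS' → outer ELSE → U
student=Tara: major='Econ' → inner[attendance >= 64] → G
student=Uma: major='Econ' → inner[attendance >= 64] → G
student=Yara: major='CS' → outer ELSE → U
student=Zane: major='Hist' → outer ELSE → U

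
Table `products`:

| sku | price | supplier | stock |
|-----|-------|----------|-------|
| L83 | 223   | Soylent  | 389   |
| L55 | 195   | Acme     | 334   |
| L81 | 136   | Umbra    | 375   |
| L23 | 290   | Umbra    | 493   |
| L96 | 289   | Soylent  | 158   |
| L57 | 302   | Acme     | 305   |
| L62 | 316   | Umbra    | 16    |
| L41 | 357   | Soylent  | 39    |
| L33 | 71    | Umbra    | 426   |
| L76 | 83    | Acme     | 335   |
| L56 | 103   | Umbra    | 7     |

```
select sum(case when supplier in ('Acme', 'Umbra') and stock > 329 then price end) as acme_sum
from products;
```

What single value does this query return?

sku=L83: ✗
sku=L55: ✓ → 195
sku=L81: ✓ → 136
sku=L23: ✓ → 290
sku=L96: ✗
sku=L57: ✗
sku=L62: ✗
sku=L41: ✗
sku=L33: ✓ → 71
sku=L76: ✓ → 83
sku=L56: ✗
acme_sum = 195 + 136 + 290 + 71 + 83 = 775

775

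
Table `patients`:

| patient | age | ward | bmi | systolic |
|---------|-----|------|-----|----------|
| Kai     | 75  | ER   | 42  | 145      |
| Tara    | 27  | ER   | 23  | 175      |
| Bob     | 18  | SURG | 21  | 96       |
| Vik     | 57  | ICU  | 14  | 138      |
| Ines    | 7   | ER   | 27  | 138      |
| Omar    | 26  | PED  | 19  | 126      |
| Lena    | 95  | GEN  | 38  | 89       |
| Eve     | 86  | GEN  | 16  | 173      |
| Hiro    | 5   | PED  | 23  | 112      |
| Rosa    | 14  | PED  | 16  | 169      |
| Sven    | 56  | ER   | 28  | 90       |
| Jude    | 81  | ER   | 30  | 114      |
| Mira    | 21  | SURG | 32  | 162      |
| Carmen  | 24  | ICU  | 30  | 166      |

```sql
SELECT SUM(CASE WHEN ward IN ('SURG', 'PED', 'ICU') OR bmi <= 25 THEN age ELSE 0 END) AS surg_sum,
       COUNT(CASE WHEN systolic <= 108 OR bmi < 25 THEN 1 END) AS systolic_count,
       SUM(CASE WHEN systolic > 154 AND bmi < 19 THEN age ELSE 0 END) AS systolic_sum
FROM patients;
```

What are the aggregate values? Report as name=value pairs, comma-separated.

[surg_sum: ward IN ('SURG', 'PED', 'ICU') OR bmi <= 25]
patient=Kai: ✗
patient=Tara: ✓ → 27
patient=Bob: ✓ → 18
patient=Vik: ✓ → 57
patient=Ines: ✗
patient=Omar: ✓ → 26
patient=Lena: ✗
patient=Eve: ✓ → 86
patient=Hiro: ✓ → 5
patient=Rosa: ✓ → 14
patient=Sven: ✗
patient=Jude: ✗
patient=Mira: ✓ → 21
patient=Carmen: ✓ → 24
surg_sum = 27 + 18 + 57 + 26 + 86 + 5 + 14 + 21 + 24 = 278
—
[systolic_count: systolic <= 108 OR bmi < 25]
patient=Kai: ✗
patient=Tara: ✓ → 1
patient=Bob: ✓ → 1
patient=Vik: ✓ → 1
patient=Ines: ✗
patient=Omar: ✓ → 1
patient=Lena: ✓ → 1
patient=Eve: ✓ → 1
patient=Hiro: ✓ → 1
patient=Rosa: ✓ → 1
patient=Sven: ✓ → 1
patient=Jude: ✗
patient=Mira: ✗
patient=Carmen: ✗
systolic_count = COUNT(1, 1, 1, 1, 1, 1, 1, 1, 1) = 9
—
[systolic_sum: systolic > 154 AND bmi < 19]
patient=Kai: ✗
patient=Tara: ✗
patient=Bob: ✗
patient=Vik: ✗
patient=Ines: ✗
patient=Omar: ✗
patient=Lena: ✗
patient=Eve: ✓ → 86
patient=Hiro: ✗
patient=Rosa: ✓ → 14
patient=Sven: ✗
patient=Jude: ✗
patient=Mira: ✗
patient=Carmen: ✗
systolic_sum = 86 + 14 = 100

surg_sum=278, systolic_count=9, systolic_sum=100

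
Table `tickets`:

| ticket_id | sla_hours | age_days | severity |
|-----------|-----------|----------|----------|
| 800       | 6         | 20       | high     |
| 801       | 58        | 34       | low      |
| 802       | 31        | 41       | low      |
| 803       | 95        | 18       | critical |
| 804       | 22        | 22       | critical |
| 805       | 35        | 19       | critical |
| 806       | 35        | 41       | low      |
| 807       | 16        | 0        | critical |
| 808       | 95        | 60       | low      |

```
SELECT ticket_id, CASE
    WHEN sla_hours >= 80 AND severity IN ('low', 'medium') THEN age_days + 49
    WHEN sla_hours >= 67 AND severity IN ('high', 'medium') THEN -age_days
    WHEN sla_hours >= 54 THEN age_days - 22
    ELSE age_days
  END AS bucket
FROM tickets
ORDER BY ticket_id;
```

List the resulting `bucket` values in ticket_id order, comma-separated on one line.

20, 12, 41, -4, 22, 19, 41, 0, 109

ticket_id=800: ELSE → 20
ticket_id=801: sla_hours >= 54 → 12
ticket_id=802: ELSE → 41
ticket_id=803: sla_hours >= 54 → -4
ticket_id=804: ELSE → 22
ticket_id=805: ELSE → 19
ticket_id=806: ELSE → 41
ticket_id=807: ELSE → 0
ticket_id=808: sla_hours >= 80 AND severity IN ('low', 'medium') → 109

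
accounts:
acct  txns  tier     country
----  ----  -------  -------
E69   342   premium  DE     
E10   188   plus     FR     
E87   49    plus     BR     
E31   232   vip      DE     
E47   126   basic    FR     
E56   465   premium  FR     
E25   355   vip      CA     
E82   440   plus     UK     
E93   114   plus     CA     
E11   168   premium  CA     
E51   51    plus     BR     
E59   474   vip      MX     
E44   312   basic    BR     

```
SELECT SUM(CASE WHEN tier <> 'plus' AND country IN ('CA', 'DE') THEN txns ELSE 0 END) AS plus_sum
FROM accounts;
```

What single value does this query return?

acct=E69: ✓ → 342
acct=E10: ✗
acct=E87: ✗
acct=E31: ✓ → 232
acct=E47: ✗
acct=E56: ✗
acct=E25: ✓ → 355
acct=E82: ✗
acct=E93: ✗
acct=E11: ✓ → 168
acct=E51: ✗
acct=E59: ✗
acct=E44: ✗
plus_sum = 342 + 232 + 355 + 168 = 1097

1097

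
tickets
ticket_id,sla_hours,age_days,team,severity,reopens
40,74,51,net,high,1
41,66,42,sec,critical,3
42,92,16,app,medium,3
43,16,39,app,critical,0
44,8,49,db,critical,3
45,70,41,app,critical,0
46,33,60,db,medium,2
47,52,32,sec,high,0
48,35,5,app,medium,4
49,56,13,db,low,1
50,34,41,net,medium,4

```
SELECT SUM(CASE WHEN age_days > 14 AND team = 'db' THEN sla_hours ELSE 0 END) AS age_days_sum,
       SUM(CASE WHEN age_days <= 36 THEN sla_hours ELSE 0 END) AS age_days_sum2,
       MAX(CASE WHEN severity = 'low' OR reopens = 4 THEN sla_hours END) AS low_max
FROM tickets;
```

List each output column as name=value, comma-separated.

[age_days_sum: age_days > 14 AND team = 'db']
ticket_id=40: ✗
ticket_id=41: ✗
ticket_id=42: ✗
ticket_id=43: ✗
ticket_id=44: ✓ → 8
ticket_id=45: ✗
ticket_id=46: ✓ → 33
ticket_id=47: ✗
ticket_id=48: ✗
ticket_id=49: ✗
ticket_id=50: ✗
age_days_sum = 8 + 33 = 41
—
[age_days_sum2: age_days <= 36]
ticket_id=40: ✗
ticket_id=41: ✗
ticket_id=42: ✓ → 92
ticket_id=43: ✗
ticket_id=44: ✗
ticket_id=45: ✗
ticket_id=46: ✗
ticket_id=47: ✓ → 52
ticket_id=48: ✓ → 35
ticket_id=49: ✓ → 56
ticket_id=50: ✗
age_days_sum2 = 92 + 52 + 35 + 56 = 235
—
[low_max: severity = 'low' OR reopens = 4]
ticket_id=40: ✗
ticket_id=41: ✗
ticket_id=42: ✗
ticket_id=43: ✗
ticket_id=44: ✗
ticket_id=45: ✗
ticket_id=46: ✗
ticket_id=47: ✗
ticket_id=48: ✓ → 35
ticket_id=49: ✓ → 56
ticket_id=50: ✓ → 34
low_max = MAX(35, 56, 34) = 56

age_days_sum=41, age_days_sum2=235, low_max=56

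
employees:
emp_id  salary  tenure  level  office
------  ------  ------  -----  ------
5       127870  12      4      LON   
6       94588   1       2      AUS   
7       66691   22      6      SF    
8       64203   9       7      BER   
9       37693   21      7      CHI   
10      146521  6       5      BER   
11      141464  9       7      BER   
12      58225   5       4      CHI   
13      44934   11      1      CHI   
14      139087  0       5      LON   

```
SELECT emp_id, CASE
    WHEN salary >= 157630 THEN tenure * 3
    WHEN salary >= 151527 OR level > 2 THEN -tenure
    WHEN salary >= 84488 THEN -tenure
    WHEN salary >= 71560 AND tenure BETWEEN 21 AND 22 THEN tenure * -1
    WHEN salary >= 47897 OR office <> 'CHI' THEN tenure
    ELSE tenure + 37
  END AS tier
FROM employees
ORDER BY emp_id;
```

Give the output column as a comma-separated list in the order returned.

-12, -1, -22, -9, -21, -6, -9, -5, 48, 0

emp_id=5: salary >= 151527 OR level > 2 → -12
emp_id=6: salary >= 84488 → -1
emp_id=7: salary >= 151527 OR level > 2 → -22
emp_id=8: salary >= 151527 OR level > 2 → -9
emp_id=9: salary >= 151527 OR level > 2 → -21
emp_id=10: salary >= 151527 OR level > 2 → -6
emp_id=11: salary >= 151527 OR level > 2 → -9
emp_id=12: salary >= 151527 OR level > 2 → -5
emp_id=13: ELSE → 48
emp_id=14: salary >= 151527 OR level > 2 → 0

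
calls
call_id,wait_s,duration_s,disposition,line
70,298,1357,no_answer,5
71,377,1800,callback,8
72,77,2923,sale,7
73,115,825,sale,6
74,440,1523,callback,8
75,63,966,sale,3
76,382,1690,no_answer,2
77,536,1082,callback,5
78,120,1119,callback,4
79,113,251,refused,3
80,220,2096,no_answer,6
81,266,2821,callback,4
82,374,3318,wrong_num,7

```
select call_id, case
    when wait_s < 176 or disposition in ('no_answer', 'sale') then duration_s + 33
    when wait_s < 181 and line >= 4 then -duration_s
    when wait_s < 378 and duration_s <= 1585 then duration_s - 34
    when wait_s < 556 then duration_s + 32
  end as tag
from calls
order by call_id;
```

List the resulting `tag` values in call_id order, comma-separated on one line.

call_id=70: wait_s < 176 or disposition in ('no_answer', 'sale') → 1390
call_id=71: wait_s < 556 → 1832
call_id=72: wait_s < 176 or disposition in ('no_answer', 'sale') → 2956
call_id=73: wait_s < 176 or disposition in ('no_answer', 'sale') → 858
call_id=74: wait_s < 556 → 1555
call_id=75: wait_s < 176 or disposition in ('no_answer', 'sale') → 999
call_id=76: wait_s < 176 or disposition in ('no_answer', 'sale') → 1723
call_id=77: wait_s < 556 → 1114
call_id=78: wait_s < 176 or disposition in ('no_answer', 'sale') → 1152
call_id=79: wait_s < 176 or disposition in ('no_answer', 'sale') → 284
call_id=80: wait_s < 176 or disposition in ('no_answer', 'sale') → 2129
call_id=81: wait_s < 556 → 2853
call_id=82: wait_s < 556 → 3350

1390, 1832, 2956, 858, 1555, 999, 1723, 1114, 1152, 284, 2129, 2853, 3350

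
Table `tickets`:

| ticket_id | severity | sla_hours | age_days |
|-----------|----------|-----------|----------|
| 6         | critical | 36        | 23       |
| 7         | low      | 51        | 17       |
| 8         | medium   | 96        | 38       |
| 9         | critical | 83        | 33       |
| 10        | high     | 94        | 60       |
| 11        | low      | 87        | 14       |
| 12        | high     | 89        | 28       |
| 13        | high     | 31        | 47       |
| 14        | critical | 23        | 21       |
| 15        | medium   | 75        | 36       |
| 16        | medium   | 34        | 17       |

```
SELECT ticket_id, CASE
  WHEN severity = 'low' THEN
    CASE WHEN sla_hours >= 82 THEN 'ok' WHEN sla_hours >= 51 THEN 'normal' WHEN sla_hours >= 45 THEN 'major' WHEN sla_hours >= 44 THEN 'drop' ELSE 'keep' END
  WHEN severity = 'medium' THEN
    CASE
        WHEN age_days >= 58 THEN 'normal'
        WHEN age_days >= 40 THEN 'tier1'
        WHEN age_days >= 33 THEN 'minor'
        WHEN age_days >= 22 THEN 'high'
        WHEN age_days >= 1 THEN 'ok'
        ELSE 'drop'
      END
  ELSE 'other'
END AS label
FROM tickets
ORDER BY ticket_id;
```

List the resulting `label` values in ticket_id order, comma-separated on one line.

ticket_id=6: severity='critical' → outer ELSE → other
ticket_id=7: severity='low' → inner[sla_hours >= 51] → normal
ticket_id=8: severity='medium' → inner[age_days >= 33] → minor
ticket_id=9: severity='critical' → outer ELSE → other
ticket_id=10: severity='high' → outer ELSE → other
ticket_id=11: severity='low' → inner[sla_hours >= 82] → ok
ticket_id=12: severity='high' → outer ELSE → other
ticket_id=13: severity='high' → outer ELSE → other
ticket_id=14: severity='critical' → outer ELSE → other
ticket_id=15: severity='medium' → inner[age_days >= 33] → minor
ticket_id=16: severity='medium' → inner[age_days >= 1] → ok

other, normal, minor, other, other, ok, other, other, other, minor, ok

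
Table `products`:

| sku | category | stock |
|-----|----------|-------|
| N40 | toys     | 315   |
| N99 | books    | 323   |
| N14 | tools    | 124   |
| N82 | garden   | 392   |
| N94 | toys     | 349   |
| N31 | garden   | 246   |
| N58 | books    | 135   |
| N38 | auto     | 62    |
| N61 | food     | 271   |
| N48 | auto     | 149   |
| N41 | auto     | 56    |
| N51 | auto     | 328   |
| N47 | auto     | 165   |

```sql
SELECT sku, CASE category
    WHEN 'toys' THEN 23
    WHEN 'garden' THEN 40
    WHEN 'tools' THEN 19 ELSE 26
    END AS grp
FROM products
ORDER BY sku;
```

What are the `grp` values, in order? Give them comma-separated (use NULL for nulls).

sku=N14: category='tools' → 19
sku=N31: category='garden' → 40
sku=N38: ELSE → 26
sku=N40: category='toys' → 23
sku=N41: ELSE → 26
sku=N47: ELSE → 26
sku=N48: ELSE → 26
sku=N51: ELSE → 26
sku=N58: ELSE → 26
sku=N61: ELSE → 26
sku=N82: category='garden' → 40
sku=N94: category='toys' → 23
sku=N99: ELSE → 26

19, 40, 26, 23, 26, 26, 26, 26, 26, 26, 40, 23, 26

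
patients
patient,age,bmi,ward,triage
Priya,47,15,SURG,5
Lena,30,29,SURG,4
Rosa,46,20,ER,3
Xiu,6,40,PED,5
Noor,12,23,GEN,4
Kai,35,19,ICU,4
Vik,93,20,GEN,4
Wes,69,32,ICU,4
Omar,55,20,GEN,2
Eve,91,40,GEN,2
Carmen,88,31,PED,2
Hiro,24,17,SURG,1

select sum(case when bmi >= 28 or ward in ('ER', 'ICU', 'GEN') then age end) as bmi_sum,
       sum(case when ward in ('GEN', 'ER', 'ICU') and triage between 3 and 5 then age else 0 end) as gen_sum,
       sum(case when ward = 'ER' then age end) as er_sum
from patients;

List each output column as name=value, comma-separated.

bmi_sum=525, gen_sum=255, er_sum=46

[bmi_sum: bmi >= 28 or ward in ('ER', 'ICU', 'GEN')]
patient=Priya: ✗
patient=Lena: ✓ → 30
patient=Rosa: ✓ → 46
patient=Xiu: ✓ → 6
patient=Noor: ✓ → 12
patient=Kai: ✓ → 35
patient=Vik: ✓ → 93
patient=Wes: ✓ → 69
patient=Omar: ✓ → 55
patient=Eve: ✓ → 91
patient=Carmen: ✓ → 88
patient=Hiro: ✗
bmi_sum = 30 + 46 + 6 + 12 + 35 + 93 + 69 + 55 + 91 + 88 = 525
—
[gen_sum: ward in ('GEN', 'ER', 'ICU') and triage between 3 and 5]
patient=Priya: ✗
patient=Lena: ✗
patient=Rosa: ✓ → 46
patient=Xiu: ✗
patient=Noor: ✓ → 12
patient=Kai: ✓ → 35
patient=Vik: ✓ → 93
patient=Wes: ✓ → 69
patient=Omar: ✗
patient=Eve: ✗
patient=Carmen: ✗
patient=Hiro: ✗
gen_sum = 46 + 12 + 35 + 93 + 69 = 255
—
[er_sum: ward = 'ER']
patient=Priya: ✗
patient=Lena: ✗
patient=Rosa: ✓ → 46
patient=Xiu: ✗
patient=Noor: ✗
patient=Kai: ✗
patient=Vik: ✗
patient=Wes: ✗
patient=Omar: ✗
patient=Eve: ✗
patient=Carmen: ✗
patient=Hiro: ✗
er_sum = 46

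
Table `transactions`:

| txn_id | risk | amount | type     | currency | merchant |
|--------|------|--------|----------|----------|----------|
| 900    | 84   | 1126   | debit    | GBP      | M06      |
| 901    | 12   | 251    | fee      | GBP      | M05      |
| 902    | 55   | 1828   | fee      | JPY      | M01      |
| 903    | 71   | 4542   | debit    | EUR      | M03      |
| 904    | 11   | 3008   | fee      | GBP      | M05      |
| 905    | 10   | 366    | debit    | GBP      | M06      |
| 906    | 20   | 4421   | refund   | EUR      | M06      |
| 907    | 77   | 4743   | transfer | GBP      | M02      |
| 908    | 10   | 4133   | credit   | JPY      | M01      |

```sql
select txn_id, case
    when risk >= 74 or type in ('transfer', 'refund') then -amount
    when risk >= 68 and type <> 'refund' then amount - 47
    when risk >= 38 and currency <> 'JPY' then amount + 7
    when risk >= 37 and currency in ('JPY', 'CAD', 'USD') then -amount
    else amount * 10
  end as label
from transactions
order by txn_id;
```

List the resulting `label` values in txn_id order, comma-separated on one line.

-1126, 2510, -1828, 4495, 30080, 3660, -4421, -4743, 41330

txn_id=900: risk >= 74 or type in ('transfer', 'refund') → -1126
txn_id=901: ELSE → 2510
txn_id=902: risk >= 37 and currency in ('JPY', 'CAD', 'USD') → -1828
txn_id=903: risk >= 68 and type <> 'refund' → 4495
txn_id=904: ELSE → 30080
txn_id=905: ELSE → 3660
txn_id=906: risk >= 74 or type in ('transfer', 'refund') → -4421
txn_id=907: risk >= 74 or type in ('transfer', 'refund') → -4743
txn_id=908: ELSE → 41330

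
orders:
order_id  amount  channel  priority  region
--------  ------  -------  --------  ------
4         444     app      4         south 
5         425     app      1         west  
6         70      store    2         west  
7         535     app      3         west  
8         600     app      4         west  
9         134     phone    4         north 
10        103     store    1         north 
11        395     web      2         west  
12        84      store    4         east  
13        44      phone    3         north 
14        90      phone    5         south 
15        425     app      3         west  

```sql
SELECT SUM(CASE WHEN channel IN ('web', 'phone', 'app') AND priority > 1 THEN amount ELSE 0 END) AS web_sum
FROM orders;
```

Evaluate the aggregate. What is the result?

2667

order_id=4: ✓ → 444
order_id=5: ✗
order_id=6: ✗
order_id=7: ✓ → 535
order_id=8: ✓ → 600
order_id=9: ✓ → 134
order_id=10: ✗
order_id=11: ✓ → 395
order_id=12: ✗
order_id=13: ✓ → 44
order_id=14: ✓ → 90
order_id=15: ✓ → 425
web_sum = 444 + 535 + 600 + 134 + 395 + 44 + 90 + 425 = 2667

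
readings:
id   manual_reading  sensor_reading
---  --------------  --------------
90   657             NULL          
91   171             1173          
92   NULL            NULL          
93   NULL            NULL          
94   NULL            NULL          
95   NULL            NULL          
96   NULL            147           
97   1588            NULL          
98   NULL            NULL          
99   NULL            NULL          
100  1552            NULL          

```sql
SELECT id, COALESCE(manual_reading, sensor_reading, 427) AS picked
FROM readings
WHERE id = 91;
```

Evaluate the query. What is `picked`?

171

id = 91: manual_reading=171, sensor_reading=1173.
manual_reading=171 → 171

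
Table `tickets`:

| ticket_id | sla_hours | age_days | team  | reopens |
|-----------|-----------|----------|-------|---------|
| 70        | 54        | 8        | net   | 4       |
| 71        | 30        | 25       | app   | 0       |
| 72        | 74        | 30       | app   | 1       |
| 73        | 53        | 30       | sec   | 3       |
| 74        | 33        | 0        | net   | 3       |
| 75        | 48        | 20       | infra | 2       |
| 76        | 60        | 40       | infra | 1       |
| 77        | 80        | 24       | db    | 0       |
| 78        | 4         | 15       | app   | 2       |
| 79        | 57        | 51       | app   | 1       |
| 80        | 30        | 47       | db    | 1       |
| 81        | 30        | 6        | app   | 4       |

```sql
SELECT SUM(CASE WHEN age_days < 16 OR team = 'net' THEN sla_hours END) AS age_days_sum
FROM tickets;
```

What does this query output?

ticket_id=70: ✓ → 54
ticket_id=71: ✗
ticket_id=72: ✗
ticket_id=73: ✗
ticket_id=74: ✓ → 33
ticket_id=75: ✗
ticket_id=76: ✗
ticket_id=77: ✗
ticket_id=78: ✓ → 4
ticket_id=79: ✗
ticket_id=80: ✗
ticket_id=81: ✓ → 30
age_days_sum = 54 + 33 + 4 + 30 = 121

121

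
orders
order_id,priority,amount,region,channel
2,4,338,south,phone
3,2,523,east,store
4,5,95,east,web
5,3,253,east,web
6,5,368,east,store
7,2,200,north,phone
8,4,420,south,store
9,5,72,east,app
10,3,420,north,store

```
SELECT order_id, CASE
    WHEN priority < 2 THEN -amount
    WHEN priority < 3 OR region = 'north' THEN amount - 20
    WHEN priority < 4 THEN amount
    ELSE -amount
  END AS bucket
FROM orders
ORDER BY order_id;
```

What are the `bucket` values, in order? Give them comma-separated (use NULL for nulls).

-338, 503, -95, 253, -368, 180, -420, -72, 400

order_id=2: ELSE → -338
order_id=3: priority < 3 OR region = 'north' → 503
order_id=4: ELSE → -95
order_id=5: priority < 4 → 253
order_id=6: ELSE → -368
order_id=7: priority < 3 OR region = 'north' → 180
order_id=8: ELSE → -420
order_id=9: ELSE → -72
order_id=10: priority < 3 OR region = 'north' → 400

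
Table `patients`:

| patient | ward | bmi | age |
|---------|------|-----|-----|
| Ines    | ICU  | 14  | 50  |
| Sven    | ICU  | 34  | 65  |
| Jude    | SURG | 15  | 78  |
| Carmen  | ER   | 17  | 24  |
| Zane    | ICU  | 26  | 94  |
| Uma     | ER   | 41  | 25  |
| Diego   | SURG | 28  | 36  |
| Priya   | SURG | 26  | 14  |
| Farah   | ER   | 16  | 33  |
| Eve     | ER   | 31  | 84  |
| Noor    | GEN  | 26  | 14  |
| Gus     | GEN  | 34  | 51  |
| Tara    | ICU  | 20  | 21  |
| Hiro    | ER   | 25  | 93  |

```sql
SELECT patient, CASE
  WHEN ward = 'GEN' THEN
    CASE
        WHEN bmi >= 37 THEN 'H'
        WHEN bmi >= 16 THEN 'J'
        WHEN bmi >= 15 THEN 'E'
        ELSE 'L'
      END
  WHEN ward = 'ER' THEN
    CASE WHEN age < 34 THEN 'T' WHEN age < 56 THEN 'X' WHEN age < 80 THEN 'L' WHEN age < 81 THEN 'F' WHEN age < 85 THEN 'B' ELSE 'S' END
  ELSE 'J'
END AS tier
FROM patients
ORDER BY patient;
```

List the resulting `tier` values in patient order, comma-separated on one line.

T, J, B, T, J, S, J, J, J, J, J, J, T, J

patient=Carmen: ward='ER' → inner[age < 34] → T
patient=Diego: ward='SURG' → outer ELSE → J
patient=Eve: ward='ER' → inner[age < 85] → B
patient=Farah: ward='ER' → inner[age < 34] → T
patient=Gus: ward='GEN' → inner[bmi >= 16] → J
patient=Hiro: ward='ER' → inner[ELSE] → S
patient=Ines: ward='ICU' → outer ELSE → J
patient=Jude: ward='SURG' → outer ELSE → J
patient=Noor: ward='GEN' → inner[bmi >= 16] → J
patient=Priya: ward='SURG' → outer ELSE → J
patient=Sven: ward='ICU' → outer ELSE → J
patient=Tara: ward='ICU' → outer ELSE → J
patient=Uma: ward='ER' → inner[age < 34] → T
patient=Zane: ward='ICU' → outer ELSE → J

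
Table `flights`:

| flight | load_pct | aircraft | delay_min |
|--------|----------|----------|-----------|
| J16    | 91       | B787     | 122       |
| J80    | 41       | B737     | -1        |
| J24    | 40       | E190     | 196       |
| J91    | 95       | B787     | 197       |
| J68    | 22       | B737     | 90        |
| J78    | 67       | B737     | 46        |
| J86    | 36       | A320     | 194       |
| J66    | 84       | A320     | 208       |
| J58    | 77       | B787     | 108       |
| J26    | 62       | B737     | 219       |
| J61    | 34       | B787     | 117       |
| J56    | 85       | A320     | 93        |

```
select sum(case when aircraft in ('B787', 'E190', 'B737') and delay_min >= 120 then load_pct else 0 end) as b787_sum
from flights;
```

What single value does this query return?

flight=J16: ✓ → 91
flight=J80: ✗
flight=J24: ✓ → 40
flight=J91: ✓ → 95
flight=J68: ✗
flight=J78: ✗
flight=J86: ✗
flight=J66: ✗
flight=J58: ✗
flight=J26: ✓ → 62
flight=J61: ✗
flight=J56: ✗
b787_sum = 91 + 40 + 95 + 62 = 288

288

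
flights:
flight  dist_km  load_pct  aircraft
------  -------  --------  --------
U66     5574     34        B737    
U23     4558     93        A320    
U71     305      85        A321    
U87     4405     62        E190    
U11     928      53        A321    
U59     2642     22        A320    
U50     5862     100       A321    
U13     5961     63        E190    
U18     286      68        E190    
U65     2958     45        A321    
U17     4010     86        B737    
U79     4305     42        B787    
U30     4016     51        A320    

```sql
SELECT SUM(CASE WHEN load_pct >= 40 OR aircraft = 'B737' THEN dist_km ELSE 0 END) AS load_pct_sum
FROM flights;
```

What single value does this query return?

43168

flight=U66: ✓ → 5574
flight=U23: ✓ → 4558
flight=U71: ✓ → 305
flight=U87: ✓ → 4405
flight=U11: ✓ → 928
flight=U59: ✗
flight=U50: ✓ → 5862
flight=U13: ✓ → 5961
flight=U18: ✓ → 286
flight=U65: ✓ → 2958
flight=U17: ✓ → 4010
flight=U79: ✓ → 4305
flight=U30: ✓ → 4016
load_pct_sum = 5574 + 4558 + 305 + 4405 + 928 + 5862 + 5961 + 286 + 2958 + 4010 + 4305 + 4016 = 43168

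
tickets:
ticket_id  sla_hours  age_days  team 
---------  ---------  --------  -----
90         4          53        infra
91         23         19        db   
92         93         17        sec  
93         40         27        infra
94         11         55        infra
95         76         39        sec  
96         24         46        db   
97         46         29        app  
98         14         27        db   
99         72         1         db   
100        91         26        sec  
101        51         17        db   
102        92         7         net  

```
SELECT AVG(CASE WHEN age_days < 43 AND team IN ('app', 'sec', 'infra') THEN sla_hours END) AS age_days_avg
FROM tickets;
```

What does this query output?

ticket_id=90: ✗
ticket_id=91: ✗
ticket_id=92: ✓ → 93
ticket_id=93: ✓ → 40
ticket_id=94: ✗
ticket_id=95: ✓ → 76
ticket_id=96: ✗
ticket_id=97: ✓ → 46
ticket_id=98: ✗
ticket_id=99: ✗
ticket_id=100: ✓ → 91
ticket_id=101: ✗
ticket_id=102: ✗
age_days_avg = (93 + 40 + 76 + 46 + 91) / 5 = 69.2

69.2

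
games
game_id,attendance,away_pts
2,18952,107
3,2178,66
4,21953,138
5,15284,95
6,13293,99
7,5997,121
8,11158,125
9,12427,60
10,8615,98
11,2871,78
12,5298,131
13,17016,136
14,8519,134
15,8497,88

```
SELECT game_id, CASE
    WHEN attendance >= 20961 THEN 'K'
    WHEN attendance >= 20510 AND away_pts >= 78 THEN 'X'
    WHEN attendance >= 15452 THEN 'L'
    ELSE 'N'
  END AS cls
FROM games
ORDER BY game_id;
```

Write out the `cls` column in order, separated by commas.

game_id=2: attendance >= 15452 → L
game_id=3: ELSE → N
game_id=4: attendance >= 20961 → K
game_id=5: ELSE → N
game_id=6: ELSE → N
game_id=7: ELSE → N
game_id=8: ELSE → N
game_id=9: ELSE → N
game_id=10: ELSE → N
game_id=11: ELSE → N
game_id=12: ELSE → N
game_id=13: attendance >= 15452 → L
game_id=14: ELSE → N
game_id=15: ELSE → N

L, N, K, N, N, N, N, N, N, N, N, L, N, N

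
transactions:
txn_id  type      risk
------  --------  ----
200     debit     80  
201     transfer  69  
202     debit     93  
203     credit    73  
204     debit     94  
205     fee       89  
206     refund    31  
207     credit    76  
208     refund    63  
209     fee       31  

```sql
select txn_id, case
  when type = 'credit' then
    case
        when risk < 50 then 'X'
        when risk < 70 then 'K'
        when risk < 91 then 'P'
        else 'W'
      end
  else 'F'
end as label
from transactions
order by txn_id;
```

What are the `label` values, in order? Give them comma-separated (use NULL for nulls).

txn_id=200: type='debit' → outer ELSE → F
txn_id=201: type='transfer' → outer ELSE → F
txn_id=202: type='debit' → outer ELSE → F
txn_id=203: type='credit' → inner[risk < 91] → P
txn_id=204: type='debit' → outer ELSE → F
txn_id=205: type='fee' → outer ELSE → F
txn_id=206: type='refund' → outer ELSE → F
txn_id=207: type='credit' → inner[risk < 91] → P
txn_id=208: type='refund' → outer ELSE → F
txn_id=209: type='fee' → outer ELSE → F

F, F, F, P, F, F, F, P, F, F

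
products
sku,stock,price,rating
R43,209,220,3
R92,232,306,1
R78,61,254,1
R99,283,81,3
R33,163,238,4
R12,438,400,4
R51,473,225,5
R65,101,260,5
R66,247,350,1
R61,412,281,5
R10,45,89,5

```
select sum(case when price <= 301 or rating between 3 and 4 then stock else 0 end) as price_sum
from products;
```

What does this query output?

sku=R43: ✓ → 209
sku=R92: ✗
sku=R78: ✓ → 61
sku=R99: ✓ → 283
sku=R33: ✓ → 163
sku=R12: ✓ → 438
sku=R51: ✓ → 473
sku=R65: ✓ → 101
sku=R66: ✗
sku=R61: ✓ → 412
sku=R10: ✓ → 45
price_sum = 209 + 61 + 283 + 163 + 438 + 473 + 101 + 412 + 45 = 2185

2185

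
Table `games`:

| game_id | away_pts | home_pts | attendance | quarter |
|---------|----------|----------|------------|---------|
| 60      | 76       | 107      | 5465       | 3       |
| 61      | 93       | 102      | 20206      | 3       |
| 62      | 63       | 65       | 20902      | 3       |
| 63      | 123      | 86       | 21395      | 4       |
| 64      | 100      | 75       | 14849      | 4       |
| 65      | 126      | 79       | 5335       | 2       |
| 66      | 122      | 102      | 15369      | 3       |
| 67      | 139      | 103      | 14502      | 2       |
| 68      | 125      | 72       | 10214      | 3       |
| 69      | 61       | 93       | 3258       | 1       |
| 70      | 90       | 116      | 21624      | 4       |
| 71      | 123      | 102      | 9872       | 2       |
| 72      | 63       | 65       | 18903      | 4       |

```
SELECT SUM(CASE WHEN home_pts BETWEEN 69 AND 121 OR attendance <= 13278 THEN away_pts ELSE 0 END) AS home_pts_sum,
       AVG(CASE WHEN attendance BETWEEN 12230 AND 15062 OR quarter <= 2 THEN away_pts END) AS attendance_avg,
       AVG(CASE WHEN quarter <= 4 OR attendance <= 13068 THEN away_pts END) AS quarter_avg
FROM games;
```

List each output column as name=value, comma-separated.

[home_pts_sum: home_pts BETWEEN 69 AND 121 OR attendance <= 13278]
game_id=60: ✓ → 76
game_id=61: ✓ → 93
game_id=62: ✗
game_id=63: ✓ → 123
game_id=64: ✓ → 100
game_id=65: ✓ → 126
game_id=66: ✓ → 122
game_id=67: ✓ → 139
game_id=68: ✓ → 125
game_id=69: ✓ → 61
game_id=70: ✓ → 90
game_id=71: ✓ → 123
game_id=72: ✗
home_pts_sum = 76 + 93 + 123 + 100 + 126 + 122 + 139 + 125 + 61 + 90 + 123 = 1178
—
[attendance_avg: attendance BETWEEN 12230 AND 15062 OR quarter <= 2]
game_id=60: ✗
game_id=61: ✗
game_id=62: ✗
game_id=63: ✗
game_id=64: ✓ → 100
game_id=65: ✓ → 126
game_id=66: ✗
game_id=67: ✓ → 139
game_id=68: ✗
game_id=69: ✓ → 61
game_id=70: ✗
game_id=71: ✓ → 123
game_id=72: ✗
attendance_avg = (100 + 126 + 139 + 61 + 123) / 5 = 109.8
—
[quarter_avg: quarter <= 4 OR attendance <= 13068]
game_id=60: ✓ → 76
game_id=61: ✓ → 93
game_id=62: ✓ → 63
game_id=63: ✓ → 123
game_id=64: ✓ → 100
game_id=65: ✓ → 126
game_id=66: ✓ → 122
game_id=67: ✓ → 139
game_id=68: ✓ → 125
game_id=69: ✓ → 61
game_id=70: ✓ → 90
game_id=71: ✓ → 123
game_id=72: ✓ → 63
quarter_avg = (76 + 93 + 63 + 123 + 100 + 126 + 122 + 139 + 125 + 61 + 90 + 123 + 63) / 13 = 100.3076923077

home_pts_sum=1178, attendance_avg=109.8, quarter_avg=100.3076923077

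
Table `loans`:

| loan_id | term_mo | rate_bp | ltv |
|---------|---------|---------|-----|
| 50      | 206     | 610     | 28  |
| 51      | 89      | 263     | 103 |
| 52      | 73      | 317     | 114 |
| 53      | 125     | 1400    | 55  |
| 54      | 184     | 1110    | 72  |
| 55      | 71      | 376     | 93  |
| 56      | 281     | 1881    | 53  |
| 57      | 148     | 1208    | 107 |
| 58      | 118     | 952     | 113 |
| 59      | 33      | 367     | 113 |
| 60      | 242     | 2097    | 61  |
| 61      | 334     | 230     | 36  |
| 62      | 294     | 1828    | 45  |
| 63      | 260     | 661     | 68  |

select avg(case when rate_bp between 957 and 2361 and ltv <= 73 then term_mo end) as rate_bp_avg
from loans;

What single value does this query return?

loan_id=50: ✗
loan_id=51: ✗
loan_id=52: ✗
loan_id=53: ✓ → 125
loan_id=54: ✓ → 184
loan_id=55: ✗
loan_id=56: ✓ → 281
loan_id=57: ✗
loan_id=58: ✗
loan_id=59: ✗
loan_id=60: ✓ → 242
loan_id=61: ✗
loan_id=62: ✓ → 294
loan_id=63: ✗
rate_bp_avg = (125 + 184 + 281 + 242 + 294) / 5 = 225.2

225.2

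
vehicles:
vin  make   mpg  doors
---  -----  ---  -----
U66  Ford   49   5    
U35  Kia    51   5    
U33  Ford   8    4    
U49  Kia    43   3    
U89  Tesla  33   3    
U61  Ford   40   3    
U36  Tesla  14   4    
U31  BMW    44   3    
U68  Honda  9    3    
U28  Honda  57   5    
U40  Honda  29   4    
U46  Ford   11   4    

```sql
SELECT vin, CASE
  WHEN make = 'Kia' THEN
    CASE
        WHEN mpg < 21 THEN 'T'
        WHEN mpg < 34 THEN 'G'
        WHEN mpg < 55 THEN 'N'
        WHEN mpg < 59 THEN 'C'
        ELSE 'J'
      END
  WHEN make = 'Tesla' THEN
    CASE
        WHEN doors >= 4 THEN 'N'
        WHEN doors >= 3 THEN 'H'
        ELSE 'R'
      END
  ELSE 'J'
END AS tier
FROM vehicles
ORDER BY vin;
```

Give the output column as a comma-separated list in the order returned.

vin=U28: make='Honda' → outer ELSE → J
vin=U31: make='BMW' → outer ELSE → J
vin=U33: make='Ford' → outer ELSE → J
vin=U35: make='Kia' → inner[mpg < 55] → N
vin=U36: make='Tesla' → inner[doors >= 4] → N
vin=U40: make='Honda' → outer ELSE → J
vin=U46: make='Ford' → outer ELSE → J
vin=U49: make='Kia' → inner[mpg < 55] → N
vin=U61: make='Ford' → outer ELSE → J
vin=U66: make='Ford' → outer ELSE → J
vin=U68: make='Honda' → outer ELSE → J
vin=U89: make='Tesla' → inner[doors >= 3] → H

J, J, J, N, N, J, J, N, J, J, J, H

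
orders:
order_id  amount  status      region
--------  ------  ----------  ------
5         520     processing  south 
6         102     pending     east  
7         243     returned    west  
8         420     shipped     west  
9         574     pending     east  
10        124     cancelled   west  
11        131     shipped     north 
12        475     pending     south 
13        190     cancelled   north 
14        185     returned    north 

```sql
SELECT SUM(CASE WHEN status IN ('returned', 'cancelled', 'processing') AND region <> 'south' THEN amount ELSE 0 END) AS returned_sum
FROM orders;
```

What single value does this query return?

order_id=5: ✗
order_id=6: ✗
order_id=7: ✓ → 243
order_id=8: ✗
order_id=9: ✗
order_id=10: ✓ → 124
order_id=11: ✗
order_id=12: ✗
order_id=13: ✓ → 190
order_id=14: ✓ → 185
returned_sum = 243 + 124 + 190 + 185 = 742

742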